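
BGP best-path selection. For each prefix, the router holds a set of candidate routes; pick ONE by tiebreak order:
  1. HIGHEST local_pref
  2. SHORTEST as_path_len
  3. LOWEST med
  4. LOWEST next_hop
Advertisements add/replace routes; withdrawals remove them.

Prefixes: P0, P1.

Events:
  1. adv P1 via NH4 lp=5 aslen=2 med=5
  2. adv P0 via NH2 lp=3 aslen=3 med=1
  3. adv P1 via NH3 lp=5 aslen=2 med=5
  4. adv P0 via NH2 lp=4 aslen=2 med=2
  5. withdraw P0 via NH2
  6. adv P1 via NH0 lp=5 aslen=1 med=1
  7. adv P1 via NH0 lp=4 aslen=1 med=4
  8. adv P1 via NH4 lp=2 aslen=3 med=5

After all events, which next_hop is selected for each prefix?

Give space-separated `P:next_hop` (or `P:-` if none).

Answer: P0:- P1:NH3

Derivation:
Op 1: best P0=- P1=NH4
Op 2: best P0=NH2 P1=NH4
Op 3: best P0=NH2 P1=NH3
Op 4: best P0=NH2 P1=NH3
Op 5: best P0=- P1=NH3
Op 6: best P0=- P1=NH0
Op 7: best P0=- P1=NH3
Op 8: best P0=- P1=NH3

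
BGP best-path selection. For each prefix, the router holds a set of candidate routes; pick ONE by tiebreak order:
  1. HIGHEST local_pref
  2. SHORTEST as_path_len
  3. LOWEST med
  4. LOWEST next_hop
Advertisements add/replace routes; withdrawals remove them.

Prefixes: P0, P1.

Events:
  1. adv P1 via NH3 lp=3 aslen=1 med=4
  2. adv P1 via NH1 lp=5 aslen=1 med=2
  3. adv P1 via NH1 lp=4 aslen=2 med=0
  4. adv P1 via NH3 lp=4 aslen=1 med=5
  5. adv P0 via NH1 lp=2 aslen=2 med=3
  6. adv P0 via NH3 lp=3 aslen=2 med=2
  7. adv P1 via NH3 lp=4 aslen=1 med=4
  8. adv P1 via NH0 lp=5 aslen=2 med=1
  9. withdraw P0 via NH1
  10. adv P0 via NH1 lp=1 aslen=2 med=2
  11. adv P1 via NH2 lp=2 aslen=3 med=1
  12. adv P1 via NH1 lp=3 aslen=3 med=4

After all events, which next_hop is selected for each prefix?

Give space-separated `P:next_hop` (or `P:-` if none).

Answer: P0:NH3 P1:NH0

Derivation:
Op 1: best P0=- P1=NH3
Op 2: best P0=- P1=NH1
Op 3: best P0=- P1=NH1
Op 4: best P0=- P1=NH3
Op 5: best P0=NH1 P1=NH3
Op 6: best P0=NH3 P1=NH3
Op 7: best P0=NH3 P1=NH3
Op 8: best P0=NH3 P1=NH0
Op 9: best P0=NH3 P1=NH0
Op 10: best P0=NH3 P1=NH0
Op 11: best P0=NH3 P1=NH0
Op 12: best P0=NH3 P1=NH0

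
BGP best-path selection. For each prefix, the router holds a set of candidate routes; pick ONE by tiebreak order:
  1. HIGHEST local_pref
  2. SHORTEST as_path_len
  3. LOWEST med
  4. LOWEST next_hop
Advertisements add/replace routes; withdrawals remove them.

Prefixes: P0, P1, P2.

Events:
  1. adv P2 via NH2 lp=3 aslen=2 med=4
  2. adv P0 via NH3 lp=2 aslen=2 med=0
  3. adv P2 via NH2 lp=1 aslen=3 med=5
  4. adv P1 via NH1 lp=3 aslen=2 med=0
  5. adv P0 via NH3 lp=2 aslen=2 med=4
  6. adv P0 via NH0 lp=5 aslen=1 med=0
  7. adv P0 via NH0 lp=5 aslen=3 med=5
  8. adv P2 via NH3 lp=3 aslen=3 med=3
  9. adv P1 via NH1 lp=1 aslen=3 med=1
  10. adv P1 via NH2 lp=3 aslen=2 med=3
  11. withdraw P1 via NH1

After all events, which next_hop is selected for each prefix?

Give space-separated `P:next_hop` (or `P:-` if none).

Answer: P0:NH0 P1:NH2 P2:NH3

Derivation:
Op 1: best P0=- P1=- P2=NH2
Op 2: best P0=NH3 P1=- P2=NH2
Op 3: best P0=NH3 P1=- P2=NH2
Op 4: best P0=NH3 P1=NH1 P2=NH2
Op 5: best P0=NH3 P1=NH1 P2=NH2
Op 6: best P0=NH0 P1=NH1 P2=NH2
Op 7: best P0=NH0 P1=NH1 P2=NH2
Op 8: best P0=NH0 P1=NH1 P2=NH3
Op 9: best P0=NH0 P1=NH1 P2=NH3
Op 10: best P0=NH0 P1=NH2 P2=NH3
Op 11: best P0=NH0 P1=NH2 P2=NH3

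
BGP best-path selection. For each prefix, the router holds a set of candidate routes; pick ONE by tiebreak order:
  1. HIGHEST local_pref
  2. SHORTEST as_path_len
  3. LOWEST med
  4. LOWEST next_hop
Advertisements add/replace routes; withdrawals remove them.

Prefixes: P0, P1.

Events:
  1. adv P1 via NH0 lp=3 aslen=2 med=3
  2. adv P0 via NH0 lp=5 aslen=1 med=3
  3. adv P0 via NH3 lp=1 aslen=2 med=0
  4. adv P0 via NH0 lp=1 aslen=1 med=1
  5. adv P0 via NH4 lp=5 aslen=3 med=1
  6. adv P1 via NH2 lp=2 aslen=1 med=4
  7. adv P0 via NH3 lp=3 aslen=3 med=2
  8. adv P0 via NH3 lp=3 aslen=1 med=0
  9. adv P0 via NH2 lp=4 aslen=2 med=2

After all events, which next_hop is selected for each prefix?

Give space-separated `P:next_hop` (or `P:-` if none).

Op 1: best P0=- P1=NH0
Op 2: best P0=NH0 P1=NH0
Op 3: best P0=NH0 P1=NH0
Op 4: best P0=NH0 P1=NH0
Op 5: best P0=NH4 P1=NH0
Op 6: best P0=NH4 P1=NH0
Op 7: best P0=NH4 P1=NH0
Op 8: best P0=NH4 P1=NH0
Op 9: best P0=NH4 P1=NH0

Answer: P0:NH4 P1:NH0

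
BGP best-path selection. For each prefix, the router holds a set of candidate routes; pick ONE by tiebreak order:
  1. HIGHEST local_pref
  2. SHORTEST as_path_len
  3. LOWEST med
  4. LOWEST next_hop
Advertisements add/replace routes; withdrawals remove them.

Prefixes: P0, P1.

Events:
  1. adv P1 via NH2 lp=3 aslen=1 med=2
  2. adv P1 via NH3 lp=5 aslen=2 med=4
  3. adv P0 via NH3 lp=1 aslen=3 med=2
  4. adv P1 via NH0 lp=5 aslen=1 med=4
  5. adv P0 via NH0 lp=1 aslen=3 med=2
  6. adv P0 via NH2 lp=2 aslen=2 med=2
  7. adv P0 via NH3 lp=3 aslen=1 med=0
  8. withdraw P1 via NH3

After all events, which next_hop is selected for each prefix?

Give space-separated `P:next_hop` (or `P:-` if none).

Op 1: best P0=- P1=NH2
Op 2: best P0=- P1=NH3
Op 3: best P0=NH3 P1=NH3
Op 4: best P0=NH3 P1=NH0
Op 5: best P0=NH0 P1=NH0
Op 6: best P0=NH2 P1=NH0
Op 7: best P0=NH3 P1=NH0
Op 8: best P0=NH3 P1=NH0

Answer: P0:NH3 P1:NH0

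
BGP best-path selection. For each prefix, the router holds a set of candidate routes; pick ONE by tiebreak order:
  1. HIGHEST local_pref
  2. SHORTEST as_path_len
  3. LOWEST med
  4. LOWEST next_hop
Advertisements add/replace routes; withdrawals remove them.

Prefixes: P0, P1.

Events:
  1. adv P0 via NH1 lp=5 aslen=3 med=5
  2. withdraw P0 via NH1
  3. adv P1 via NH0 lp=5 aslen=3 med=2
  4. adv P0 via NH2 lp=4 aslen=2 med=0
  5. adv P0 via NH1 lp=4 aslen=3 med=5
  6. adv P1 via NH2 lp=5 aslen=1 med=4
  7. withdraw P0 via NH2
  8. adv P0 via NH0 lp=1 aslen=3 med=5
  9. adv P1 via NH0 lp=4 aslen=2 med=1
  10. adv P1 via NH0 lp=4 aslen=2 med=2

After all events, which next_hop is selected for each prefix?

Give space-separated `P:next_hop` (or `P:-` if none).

Op 1: best P0=NH1 P1=-
Op 2: best P0=- P1=-
Op 3: best P0=- P1=NH0
Op 4: best P0=NH2 P1=NH0
Op 5: best P0=NH2 P1=NH0
Op 6: best P0=NH2 P1=NH2
Op 7: best P0=NH1 P1=NH2
Op 8: best P0=NH1 P1=NH2
Op 9: best P0=NH1 P1=NH2
Op 10: best P0=NH1 P1=NH2

Answer: P0:NH1 P1:NH2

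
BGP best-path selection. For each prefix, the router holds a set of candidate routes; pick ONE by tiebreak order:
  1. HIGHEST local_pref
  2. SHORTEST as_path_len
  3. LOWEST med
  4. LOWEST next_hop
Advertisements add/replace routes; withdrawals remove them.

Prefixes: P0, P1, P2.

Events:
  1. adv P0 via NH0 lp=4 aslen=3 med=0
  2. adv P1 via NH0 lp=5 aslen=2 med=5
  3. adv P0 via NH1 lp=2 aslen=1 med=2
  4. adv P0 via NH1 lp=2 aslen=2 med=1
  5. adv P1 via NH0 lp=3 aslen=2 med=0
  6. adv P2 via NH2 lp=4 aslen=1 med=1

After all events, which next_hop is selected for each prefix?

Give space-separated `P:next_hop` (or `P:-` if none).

Answer: P0:NH0 P1:NH0 P2:NH2

Derivation:
Op 1: best P0=NH0 P1=- P2=-
Op 2: best P0=NH0 P1=NH0 P2=-
Op 3: best P0=NH0 P1=NH0 P2=-
Op 4: best P0=NH0 P1=NH0 P2=-
Op 5: best P0=NH0 P1=NH0 P2=-
Op 6: best P0=NH0 P1=NH0 P2=NH2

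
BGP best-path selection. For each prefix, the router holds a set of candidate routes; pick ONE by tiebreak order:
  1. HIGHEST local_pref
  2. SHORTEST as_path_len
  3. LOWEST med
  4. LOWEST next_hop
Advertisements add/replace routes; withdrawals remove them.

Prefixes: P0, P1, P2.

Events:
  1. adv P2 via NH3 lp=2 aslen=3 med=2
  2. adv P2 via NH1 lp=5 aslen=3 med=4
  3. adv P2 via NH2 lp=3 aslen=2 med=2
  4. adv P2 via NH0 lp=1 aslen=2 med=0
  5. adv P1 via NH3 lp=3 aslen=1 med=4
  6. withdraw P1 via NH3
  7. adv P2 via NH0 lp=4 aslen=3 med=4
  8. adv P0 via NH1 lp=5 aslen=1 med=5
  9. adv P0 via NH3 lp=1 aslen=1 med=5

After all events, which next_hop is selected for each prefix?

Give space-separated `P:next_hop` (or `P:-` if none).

Answer: P0:NH1 P1:- P2:NH1

Derivation:
Op 1: best P0=- P1=- P2=NH3
Op 2: best P0=- P1=- P2=NH1
Op 3: best P0=- P1=- P2=NH1
Op 4: best P0=- P1=- P2=NH1
Op 5: best P0=- P1=NH3 P2=NH1
Op 6: best P0=- P1=- P2=NH1
Op 7: best P0=- P1=- P2=NH1
Op 8: best P0=NH1 P1=- P2=NH1
Op 9: best P0=NH1 P1=- P2=NH1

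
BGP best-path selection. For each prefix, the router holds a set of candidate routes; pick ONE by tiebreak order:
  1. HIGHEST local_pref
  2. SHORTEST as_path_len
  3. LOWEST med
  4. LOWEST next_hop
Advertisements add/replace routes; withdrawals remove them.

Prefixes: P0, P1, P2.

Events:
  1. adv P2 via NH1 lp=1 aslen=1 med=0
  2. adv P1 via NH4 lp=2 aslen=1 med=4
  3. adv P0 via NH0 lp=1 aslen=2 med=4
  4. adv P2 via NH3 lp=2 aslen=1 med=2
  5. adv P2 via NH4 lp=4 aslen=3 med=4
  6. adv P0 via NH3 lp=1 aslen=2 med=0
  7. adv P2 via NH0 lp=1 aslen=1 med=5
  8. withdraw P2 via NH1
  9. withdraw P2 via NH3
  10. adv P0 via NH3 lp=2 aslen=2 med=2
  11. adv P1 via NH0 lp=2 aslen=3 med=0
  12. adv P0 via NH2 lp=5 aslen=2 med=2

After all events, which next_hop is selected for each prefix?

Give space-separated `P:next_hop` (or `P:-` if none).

Answer: P0:NH2 P1:NH4 P2:NH4

Derivation:
Op 1: best P0=- P1=- P2=NH1
Op 2: best P0=- P1=NH4 P2=NH1
Op 3: best P0=NH0 P1=NH4 P2=NH1
Op 4: best P0=NH0 P1=NH4 P2=NH3
Op 5: best P0=NH0 P1=NH4 P2=NH4
Op 6: best P0=NH3 P1=NH4 P2=NH4
Op 7: best P0=NH3 P1=NH4 P2=NH4
Op 8: best P0=NH3 P1=NH4 P2=NH4
Op 9: best P0=NH3 P1=NH4 P2=NH4
Op 10: best P0=NH3 P1=NH4 P2=NH4
Op 11: best P0=NH3 P1=NH4 P2=NH4
Op 12: best P0=NH2 P1=NH4 P2=NH4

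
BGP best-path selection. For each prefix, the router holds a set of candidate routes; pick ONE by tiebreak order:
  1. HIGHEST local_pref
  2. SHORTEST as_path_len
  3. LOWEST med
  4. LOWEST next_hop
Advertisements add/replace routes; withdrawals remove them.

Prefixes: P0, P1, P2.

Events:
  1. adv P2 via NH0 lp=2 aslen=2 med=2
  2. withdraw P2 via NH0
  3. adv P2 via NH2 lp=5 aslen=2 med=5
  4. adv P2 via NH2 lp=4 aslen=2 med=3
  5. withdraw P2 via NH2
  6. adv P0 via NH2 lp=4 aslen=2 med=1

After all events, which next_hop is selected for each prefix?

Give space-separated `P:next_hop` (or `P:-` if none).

Op 1: best P0=- P1=- P2=NH0
Op 2: best P0=- P1=- P2=-
Op 3: best P0=- P1=- P2=NH2
Op 4: best P0=- P1=- P2=NH2
Op 5: best P0=- P1=- P2=-
Op 6: best P0=NH2 P1=- P2=-

Answer: P0:NH2 P1:- P2:-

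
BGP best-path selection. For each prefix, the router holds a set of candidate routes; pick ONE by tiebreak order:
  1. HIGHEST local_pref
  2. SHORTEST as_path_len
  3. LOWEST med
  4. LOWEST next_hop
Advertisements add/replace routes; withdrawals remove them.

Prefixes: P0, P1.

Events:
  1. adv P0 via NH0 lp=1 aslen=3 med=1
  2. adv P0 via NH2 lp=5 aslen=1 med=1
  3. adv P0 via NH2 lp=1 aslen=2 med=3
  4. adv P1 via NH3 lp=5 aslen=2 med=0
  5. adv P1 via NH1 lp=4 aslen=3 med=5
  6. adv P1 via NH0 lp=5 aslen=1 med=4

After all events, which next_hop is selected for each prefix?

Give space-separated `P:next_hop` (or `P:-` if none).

Op 1: best P0=NH0 P1=-
Op 2: best P0=NH2 P1=-
Op 3: best P0=NH2 P1=-
Op 4: best P0=NH2 P1=NH3
Op 5: best P0=NH2 P1=NH3
Op 6: best P0=NH2 P1=NH0

Answer: P0:NH2 P1:NH0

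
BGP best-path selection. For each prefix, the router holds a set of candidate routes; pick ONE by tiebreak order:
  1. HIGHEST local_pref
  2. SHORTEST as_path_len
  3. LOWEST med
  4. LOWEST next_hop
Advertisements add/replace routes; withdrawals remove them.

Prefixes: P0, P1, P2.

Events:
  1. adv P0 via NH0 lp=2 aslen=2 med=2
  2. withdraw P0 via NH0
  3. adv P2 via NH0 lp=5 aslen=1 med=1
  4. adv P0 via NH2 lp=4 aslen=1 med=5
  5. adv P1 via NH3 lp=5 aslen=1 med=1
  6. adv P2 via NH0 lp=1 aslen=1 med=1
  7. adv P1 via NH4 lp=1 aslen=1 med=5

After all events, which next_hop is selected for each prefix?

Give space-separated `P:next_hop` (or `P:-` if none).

Op 1: best P0=NH0 P1=- P2=-
Op 2: best P0=- P1=- P2=-
Op 3: best P0=- P1=- P2=NH0
Op 4: best P0=NH2 P1=- P2=NH0
Op 5: best P0=NH2 P1=NH3 P2=NH0
Op 6: best P0=NH2 P1=NH3 P2=NH0
Op 7: best P0=NH2 P1=NH3 P2=NH0

Answer: P0:NH2 P1:NH3 P2:NH0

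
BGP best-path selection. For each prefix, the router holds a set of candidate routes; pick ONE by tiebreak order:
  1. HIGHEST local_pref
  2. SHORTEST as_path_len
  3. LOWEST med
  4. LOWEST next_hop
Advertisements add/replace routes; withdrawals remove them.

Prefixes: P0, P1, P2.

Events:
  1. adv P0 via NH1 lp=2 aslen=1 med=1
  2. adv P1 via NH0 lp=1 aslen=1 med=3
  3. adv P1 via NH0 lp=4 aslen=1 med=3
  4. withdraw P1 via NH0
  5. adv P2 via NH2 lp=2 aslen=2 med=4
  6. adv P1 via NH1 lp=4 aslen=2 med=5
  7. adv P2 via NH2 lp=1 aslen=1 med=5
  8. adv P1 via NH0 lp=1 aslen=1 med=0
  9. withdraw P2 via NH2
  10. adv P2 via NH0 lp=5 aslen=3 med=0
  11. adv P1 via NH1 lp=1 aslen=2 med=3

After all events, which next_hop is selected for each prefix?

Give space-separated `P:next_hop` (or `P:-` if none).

Op 1: best P0=NH1 P1=- P2=-
Op 2: best P0=NH1 P1=NH0 P2=-
Op 3: best P0=NH1 P1=NH0 P2=-
Op 4: best P0=NH1 P1=- P2=-
Op 5: best P0=NH1 P1=- P2=NH2
Op 6: best P0=NH1 P1=NH1 P2=NH2
Op 7: best P0=NH1 P1=NH1 P2=NH2
Op 8: best P0=NH1 P1=NH1 P2=NH2
Op 9: best P0=NH1 P1=NH1 P2=-
Op 10: best P0=NH1 P1=NH1 P2=NH0
Op 11: best P0=NH1 P1=NH0 P2=NH0

Answer: P0:NH1 P1:NH0 P2:NH0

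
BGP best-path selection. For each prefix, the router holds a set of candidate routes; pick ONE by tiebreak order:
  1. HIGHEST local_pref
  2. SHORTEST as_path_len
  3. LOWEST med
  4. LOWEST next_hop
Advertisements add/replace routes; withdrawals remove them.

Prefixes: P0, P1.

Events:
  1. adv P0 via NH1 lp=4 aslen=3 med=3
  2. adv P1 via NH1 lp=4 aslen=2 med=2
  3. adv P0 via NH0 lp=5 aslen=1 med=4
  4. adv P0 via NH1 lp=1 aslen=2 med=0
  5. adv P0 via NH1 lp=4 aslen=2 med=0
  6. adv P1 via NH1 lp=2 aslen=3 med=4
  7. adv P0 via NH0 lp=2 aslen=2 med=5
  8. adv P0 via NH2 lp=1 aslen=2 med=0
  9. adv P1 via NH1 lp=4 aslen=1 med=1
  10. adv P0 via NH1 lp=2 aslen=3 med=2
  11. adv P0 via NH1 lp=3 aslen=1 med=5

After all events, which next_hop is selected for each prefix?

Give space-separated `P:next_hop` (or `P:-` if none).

Answer: P0:NH1 P1:NH1

Derivation:
Op 1: best P0=NH1 P1=-
Op 2: best P0=NH1 P1=NH1
Op 3: best P0=NH0 P1=NH1
Op 4: best P0=NH0 P1=NH1
Op 5: best P0=NH0 P1=NH1
Op 6: best P0=NH0 P1=NH1
Op 7: best P0=NH1 P1=NH1
Op 8: best P0=NH1 P1=NH1
Op 9: best P0=NH1 P1=NH1
Op 10: best P0=NH0 P1=NH1
Op 11: best P0=NH1 P1=NH1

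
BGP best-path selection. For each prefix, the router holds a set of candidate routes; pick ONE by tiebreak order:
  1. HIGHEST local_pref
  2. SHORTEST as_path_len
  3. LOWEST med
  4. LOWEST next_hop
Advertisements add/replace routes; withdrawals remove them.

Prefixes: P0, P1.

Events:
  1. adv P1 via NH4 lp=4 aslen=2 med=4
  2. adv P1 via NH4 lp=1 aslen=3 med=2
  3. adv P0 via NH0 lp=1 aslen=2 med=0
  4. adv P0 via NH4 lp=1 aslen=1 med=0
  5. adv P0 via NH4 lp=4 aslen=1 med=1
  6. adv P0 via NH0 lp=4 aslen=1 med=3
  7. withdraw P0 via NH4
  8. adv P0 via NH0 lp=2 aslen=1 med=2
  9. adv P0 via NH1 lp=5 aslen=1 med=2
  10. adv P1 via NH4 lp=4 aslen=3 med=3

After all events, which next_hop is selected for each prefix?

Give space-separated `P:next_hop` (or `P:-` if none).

Answer: P0:NH1 P1:NH4

Derivation:
Op 1: best P0=- P1=NH4
Op 2: best P0=- P1=NH4
Op 3: best P0=NH0 P1=NH4
Op 4: best P0=NH4 P1=NH4
Op 5: best P0=NH4 P1=NH4
Op 6: best P0=NH4 P1=NH4
Op 7: best P0=NH0 P1=NH4
Op 8: best P0=NH0 P1=NH4
Op 9: best P0=NH1 P1=NH4
Op 10: best P0=NH1 P1=NH4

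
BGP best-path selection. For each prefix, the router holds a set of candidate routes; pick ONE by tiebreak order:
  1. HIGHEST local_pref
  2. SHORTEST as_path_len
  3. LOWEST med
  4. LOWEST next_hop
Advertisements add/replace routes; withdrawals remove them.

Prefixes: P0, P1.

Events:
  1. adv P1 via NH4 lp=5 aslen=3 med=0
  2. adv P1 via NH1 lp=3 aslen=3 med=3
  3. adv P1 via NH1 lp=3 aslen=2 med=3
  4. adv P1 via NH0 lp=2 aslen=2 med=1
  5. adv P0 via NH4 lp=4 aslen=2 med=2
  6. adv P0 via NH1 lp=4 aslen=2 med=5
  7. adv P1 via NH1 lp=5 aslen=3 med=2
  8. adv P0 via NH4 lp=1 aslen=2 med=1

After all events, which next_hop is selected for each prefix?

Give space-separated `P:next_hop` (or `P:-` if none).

Answer: P0:NH1 P1:NH4

Derivation:
Op 1: best P0=- P1=NH4
Op 2: best P0=- P1=NH4
Op 3: best P0=- P1=NH4
Op 4: best P0=- P1=NH4
Op 5: best P0=NH4 P1=NH4
Op 6: best P0=NH4 P1=NH4
Op 7: best P0=NH4 P1=NH4
Op 8: best P0=NH1 P1=NH4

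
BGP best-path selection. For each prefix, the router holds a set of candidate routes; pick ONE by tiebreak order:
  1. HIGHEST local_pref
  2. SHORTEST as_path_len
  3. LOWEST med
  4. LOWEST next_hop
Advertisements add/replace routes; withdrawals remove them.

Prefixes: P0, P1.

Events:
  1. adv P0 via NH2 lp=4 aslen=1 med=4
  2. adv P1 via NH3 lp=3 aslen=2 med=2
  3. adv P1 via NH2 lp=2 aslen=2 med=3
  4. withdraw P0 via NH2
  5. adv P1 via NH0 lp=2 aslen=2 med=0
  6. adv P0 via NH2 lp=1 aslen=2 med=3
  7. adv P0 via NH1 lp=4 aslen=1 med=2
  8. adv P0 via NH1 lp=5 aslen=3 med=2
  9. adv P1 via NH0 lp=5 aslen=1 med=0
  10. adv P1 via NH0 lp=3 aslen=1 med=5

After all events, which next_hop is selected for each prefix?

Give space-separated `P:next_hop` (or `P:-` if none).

Answer: P0:NH1 P1:NH0

Derivation:
Op 1: best P0=NH2 P1=-
Op 2: best P0=NH2 P1=NH3
Op 3: best P0=NH2 P1=NH3
Op 4: best P0=- P1=NH3
Op 5: best P0=- P1=NH3
Op 6: best P0=NH2 P1=NH3
Op 7: best P0=NH1 P1=NH3
Op 8: best P0=NH1 P1=NH3
Op 9: best P0=NH1 P1=NH0
Op 10: best P0=NH1 P1=NH0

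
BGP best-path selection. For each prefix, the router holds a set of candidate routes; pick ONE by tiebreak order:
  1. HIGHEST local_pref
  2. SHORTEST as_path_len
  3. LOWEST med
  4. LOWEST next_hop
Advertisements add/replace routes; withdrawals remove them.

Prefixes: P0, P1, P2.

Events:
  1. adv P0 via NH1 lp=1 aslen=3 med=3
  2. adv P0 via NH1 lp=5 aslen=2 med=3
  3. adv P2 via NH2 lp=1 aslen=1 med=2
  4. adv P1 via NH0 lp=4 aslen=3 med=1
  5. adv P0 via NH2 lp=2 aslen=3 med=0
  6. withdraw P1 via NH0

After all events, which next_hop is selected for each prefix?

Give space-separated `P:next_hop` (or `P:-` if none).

Answer: P0:NH1 P1:- P2:NH2

Derivation:
Op 1: best P0=NH1 P1=- P2=-
Op 2: best P0=NH1 P1=- P2=-
Op 3: best P0=NH1 P1=- P2=NH2
Op 4: best P0=NH1 P1=NH0 P2=NH2
Op 5: best P0=NH1 P1=NH0 P2=NH2
Op 6: best P0=NH1 P1=- P2=NH2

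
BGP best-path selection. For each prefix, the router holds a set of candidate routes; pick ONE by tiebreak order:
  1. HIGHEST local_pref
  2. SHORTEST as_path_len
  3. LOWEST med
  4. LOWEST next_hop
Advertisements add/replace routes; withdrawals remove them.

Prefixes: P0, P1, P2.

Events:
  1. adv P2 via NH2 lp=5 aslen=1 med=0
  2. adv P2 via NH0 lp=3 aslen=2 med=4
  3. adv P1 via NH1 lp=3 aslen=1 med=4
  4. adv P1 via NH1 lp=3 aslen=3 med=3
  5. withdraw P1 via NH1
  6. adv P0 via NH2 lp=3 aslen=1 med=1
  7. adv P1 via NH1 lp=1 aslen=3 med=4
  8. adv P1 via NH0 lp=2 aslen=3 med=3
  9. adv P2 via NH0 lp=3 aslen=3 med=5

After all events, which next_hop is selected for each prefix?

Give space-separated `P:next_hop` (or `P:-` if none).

Op 1: best P0=- P1=- P2=NH2
Op 2: best P0=- P1=- P2=NH2
Op 3: best P0=- P1=NH1 P2=NH2
Op 4: best P0=- P1=NH1 P2=NH2
Op 5: best P0=- P1=- P2=NH2
Op 6: best P0=NH2 P1=- P2=NH2
Op 7: best P0=NH2 P1=NH1 P2=NH2
Op 8: best P0=NH2 P1=NH0 P2=NH2
Op 9: best P0=NH2 P1=NH0 P2=NH2

Answer: P0:NH2 P1:NH0 P2:NH2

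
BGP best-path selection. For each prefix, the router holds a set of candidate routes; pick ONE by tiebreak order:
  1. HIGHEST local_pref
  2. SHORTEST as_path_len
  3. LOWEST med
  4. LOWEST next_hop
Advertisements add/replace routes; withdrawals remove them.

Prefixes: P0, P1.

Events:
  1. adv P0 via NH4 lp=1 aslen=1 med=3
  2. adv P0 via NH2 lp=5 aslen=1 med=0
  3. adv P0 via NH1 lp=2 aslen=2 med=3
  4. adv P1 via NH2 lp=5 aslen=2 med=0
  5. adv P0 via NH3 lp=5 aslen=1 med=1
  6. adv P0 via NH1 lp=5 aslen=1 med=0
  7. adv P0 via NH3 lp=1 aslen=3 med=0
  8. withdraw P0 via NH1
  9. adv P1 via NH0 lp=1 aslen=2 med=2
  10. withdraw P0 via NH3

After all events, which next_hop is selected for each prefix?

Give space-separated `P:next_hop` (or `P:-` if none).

Op 1: best P0=NH4 P1=-
Op 2: best P0=NH2 P1=-
Op 3: best P0=NH2 P1=-
Op 4: best P0=NH2 P1=NH2
Op 5: best P0=NH2 P1=NH2
Op 6: best P0=NH1 P1=NH2
Op 7: best P0=NH1 P1=NH2
Op 8: best P0=NH2 P1=NH2
Op 9: best P0=NH2 P1=NH2
Op 10: best P0=NH2 P1=NH2

Answer: P0:NH2 P1:NH2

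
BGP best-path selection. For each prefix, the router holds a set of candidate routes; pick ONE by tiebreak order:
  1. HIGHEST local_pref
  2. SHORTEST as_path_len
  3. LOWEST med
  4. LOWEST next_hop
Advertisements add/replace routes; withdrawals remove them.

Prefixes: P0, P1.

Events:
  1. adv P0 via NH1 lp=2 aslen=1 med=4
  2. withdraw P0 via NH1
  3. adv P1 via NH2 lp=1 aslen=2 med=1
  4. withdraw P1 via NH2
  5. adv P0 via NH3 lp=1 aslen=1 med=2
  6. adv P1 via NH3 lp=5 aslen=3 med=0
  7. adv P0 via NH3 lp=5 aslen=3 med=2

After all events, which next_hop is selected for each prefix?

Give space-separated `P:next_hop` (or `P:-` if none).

Answer: P0:NH3 P1:NH3

Derivation:
Op 1: best P0=NH1 P1=-
Op 2: best P0=- P1=-
Op 3: best P0=- P1=NH2
Op 4: best P0=- P1=-
Op 5: best P0=NH3 P1=-
Op 6: best P0=NH3 P1=NH3
Op 7: best P0=NH3 P1=NH3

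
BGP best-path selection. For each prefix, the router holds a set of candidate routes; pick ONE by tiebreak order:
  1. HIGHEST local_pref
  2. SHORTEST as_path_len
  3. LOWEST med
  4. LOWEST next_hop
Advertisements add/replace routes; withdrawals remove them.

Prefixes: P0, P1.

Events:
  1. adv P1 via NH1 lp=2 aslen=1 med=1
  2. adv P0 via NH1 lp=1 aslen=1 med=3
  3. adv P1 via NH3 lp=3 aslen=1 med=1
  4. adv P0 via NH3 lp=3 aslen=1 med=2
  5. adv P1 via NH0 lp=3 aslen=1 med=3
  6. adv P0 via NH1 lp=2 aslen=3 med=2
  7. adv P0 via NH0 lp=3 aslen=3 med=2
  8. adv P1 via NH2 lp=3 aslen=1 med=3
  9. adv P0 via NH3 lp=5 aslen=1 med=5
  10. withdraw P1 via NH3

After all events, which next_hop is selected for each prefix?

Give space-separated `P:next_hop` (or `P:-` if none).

Answer: P0:NH3 P1:NH0

Derivation:
Op 1: best P0=- P1=NH1
Op 2: best P0=NH1 P1=NH1
Op 3: best P0=NH1 P1=NH3
Op 4: best P0=NH3 P1=NH3
Op 5: best P0=NH3 P1=NH3
Op 6: best P0=NH3 P1=NH3
Op 7: best P0=NH3 P1=NH3
Op 8: best P0=NH3 P1=NH3
Op 9: best P0=NH3 P1=NH3
Op 10: best P0=NH3 P1=NH0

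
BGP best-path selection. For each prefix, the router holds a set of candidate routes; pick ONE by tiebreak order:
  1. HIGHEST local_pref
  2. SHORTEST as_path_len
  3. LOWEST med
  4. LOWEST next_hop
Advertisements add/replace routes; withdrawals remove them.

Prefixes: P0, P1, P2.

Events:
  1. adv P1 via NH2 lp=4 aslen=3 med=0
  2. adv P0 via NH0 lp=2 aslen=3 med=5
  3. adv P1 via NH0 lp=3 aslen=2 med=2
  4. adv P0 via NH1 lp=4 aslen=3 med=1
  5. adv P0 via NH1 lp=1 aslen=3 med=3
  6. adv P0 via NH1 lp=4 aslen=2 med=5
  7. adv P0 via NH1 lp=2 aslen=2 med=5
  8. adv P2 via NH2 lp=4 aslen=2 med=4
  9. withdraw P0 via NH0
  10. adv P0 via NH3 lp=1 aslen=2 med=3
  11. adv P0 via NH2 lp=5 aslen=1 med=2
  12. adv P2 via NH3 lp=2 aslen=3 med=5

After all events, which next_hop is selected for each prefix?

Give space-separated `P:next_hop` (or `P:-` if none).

Op 1: best P0=- P1=NH2 P2=-
Op 2: best P0=NH0 P1=NH2 P2=-
Op 3: best P0=NH0 P1=NH2 P2=-
Op 4: best P0=NH1 P1=NH2 P2=-
Op 5: best P0=NH0 P1=NH2 P2=-
Op 6: best P0=NH1 P1=NH2 P2=-
Op 7: best P0=NH1 P1=NH2 P2=-
Op 8: best P0=NH1 P1=NH2 P2=NH2
Op 9: best P0=NH1 P1=NH2 P2=NH2
Op 10: best P0=NH1 P1=NH2 P2=NH2
Op 11: best P0=NH2 P1=NH2 P2=NH2
Op 12: best P0=NH2 P1=NH2 P2=NH2

Answer: P0:NH2 P1:NH2 P2:NH2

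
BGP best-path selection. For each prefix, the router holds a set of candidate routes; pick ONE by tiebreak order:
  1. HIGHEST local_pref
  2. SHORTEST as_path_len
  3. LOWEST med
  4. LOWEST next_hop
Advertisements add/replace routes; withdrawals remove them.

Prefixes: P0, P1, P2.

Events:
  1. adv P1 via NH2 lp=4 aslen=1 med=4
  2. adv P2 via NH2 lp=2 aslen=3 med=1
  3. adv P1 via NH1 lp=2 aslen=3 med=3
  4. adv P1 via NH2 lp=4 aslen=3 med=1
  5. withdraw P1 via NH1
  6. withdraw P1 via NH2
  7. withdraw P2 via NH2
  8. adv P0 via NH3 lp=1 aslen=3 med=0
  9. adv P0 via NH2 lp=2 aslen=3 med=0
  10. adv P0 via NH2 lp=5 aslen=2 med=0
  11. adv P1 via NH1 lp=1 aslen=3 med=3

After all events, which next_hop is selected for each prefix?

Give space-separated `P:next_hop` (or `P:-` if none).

Op 1: best P0=- P1=NH2 P2=-
Op 2: best P0=- P1=NH2 P2=NH2
Op 3: best P0=- P1=NH2 P2=NH2
Op 4: best P0=- P1=NH2 P2=NH2
Op 5: best P0=- P1=NH2 P2=NH2
Op 6: best P0=- P1=- P2=NH2
Op 7: best P0=- P1=- P2=-
Op 8: best P0=NH3 P1=- P2=-
Op 9: best P0=NH2 P1=- P2=-
Op 10: best P0=NH2 P1=- P2=-
Op 11: best P0=NH2 P1=NH1 P2=-

Answer: P0:NH2 P1:NH1 P2:-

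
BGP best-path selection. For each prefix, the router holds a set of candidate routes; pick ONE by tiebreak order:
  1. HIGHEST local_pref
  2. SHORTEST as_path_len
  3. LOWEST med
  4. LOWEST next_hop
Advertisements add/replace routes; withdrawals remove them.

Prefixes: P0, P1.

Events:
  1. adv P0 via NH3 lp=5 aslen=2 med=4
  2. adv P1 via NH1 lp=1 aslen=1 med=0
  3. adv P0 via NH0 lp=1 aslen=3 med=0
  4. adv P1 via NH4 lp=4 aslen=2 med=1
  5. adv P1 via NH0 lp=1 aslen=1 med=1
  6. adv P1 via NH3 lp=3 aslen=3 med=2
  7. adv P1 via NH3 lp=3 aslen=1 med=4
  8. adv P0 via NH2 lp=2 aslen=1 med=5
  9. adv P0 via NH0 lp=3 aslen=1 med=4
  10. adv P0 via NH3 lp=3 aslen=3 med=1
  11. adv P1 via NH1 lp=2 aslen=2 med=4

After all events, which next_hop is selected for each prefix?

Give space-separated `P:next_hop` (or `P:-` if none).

Answer: P0:NH0 P1:NH4

Derivation:
Op 1: best P0=NH3 P1=-
Op 2: best P0=NH3 P1=NH1
Op 3: best P0=NH3 P1=NH1
Op 4: best P0=NH3 P1=NH4
Op 5: best P0=NH3 P1=NH4
Op 6: best P0=NH3 P1=NH4
Op 7: best P0=NH3 P1=NH4
Op 8: best P0=NH3 P1=NH4
Op 9: best P0=NH3 P1=NH4
Op 10: best P0=NH0 P1=NH4
Op 11: best P0=NH0 P1=NH4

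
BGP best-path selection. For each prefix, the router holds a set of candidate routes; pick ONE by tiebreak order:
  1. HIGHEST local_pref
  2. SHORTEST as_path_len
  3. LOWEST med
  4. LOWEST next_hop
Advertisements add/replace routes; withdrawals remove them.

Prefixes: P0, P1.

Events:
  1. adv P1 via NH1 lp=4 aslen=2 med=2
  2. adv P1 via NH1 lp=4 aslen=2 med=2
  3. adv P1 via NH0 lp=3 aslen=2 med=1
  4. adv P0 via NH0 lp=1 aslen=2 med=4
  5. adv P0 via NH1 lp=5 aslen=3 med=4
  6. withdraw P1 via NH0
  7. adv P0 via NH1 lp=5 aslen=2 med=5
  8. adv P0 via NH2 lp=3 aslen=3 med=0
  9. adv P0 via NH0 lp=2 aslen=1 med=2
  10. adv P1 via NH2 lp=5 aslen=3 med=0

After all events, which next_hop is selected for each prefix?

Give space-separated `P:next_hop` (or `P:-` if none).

Answer: P0:NH1 P1:NH2

Derivation:
Op 1: best P0=- P1=NH1
Op 2: best P0=- P1=NH1
Op 3: best P0=- P1=NH1
Op 4: best P0=NH0 P1=NH1
Op 5: best P0=NH1 P1=NH1
Op 6: best P0=NH1 P1=NH1
Op 7: best P0=NH1 P1=NH1
Op 8: best P0=NH1 P1=NH1
Op 9: best P0=NH1 P1=NH1
Op 10: best P0=NH1 P1=NH2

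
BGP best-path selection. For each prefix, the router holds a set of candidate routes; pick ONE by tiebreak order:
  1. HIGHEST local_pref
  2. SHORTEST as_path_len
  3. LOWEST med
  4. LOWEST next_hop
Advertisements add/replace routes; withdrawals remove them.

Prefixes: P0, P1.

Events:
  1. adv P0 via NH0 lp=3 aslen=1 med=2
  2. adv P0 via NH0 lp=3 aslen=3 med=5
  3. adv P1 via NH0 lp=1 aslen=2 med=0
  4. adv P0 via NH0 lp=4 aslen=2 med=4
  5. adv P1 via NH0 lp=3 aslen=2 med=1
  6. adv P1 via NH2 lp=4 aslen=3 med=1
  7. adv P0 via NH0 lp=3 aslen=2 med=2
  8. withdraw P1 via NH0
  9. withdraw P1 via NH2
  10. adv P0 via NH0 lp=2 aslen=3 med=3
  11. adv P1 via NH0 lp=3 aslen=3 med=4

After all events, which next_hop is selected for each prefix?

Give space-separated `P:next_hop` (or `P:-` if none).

Answer: P0:NH0 P1:NH0

Derivation:
Op 1: best P0=NH0 P1=-
Op 2: best P0=NH0 P1=-
Op 3: best P0=NH0 P1=NH0
Op 4: best P0=NH0 P1=NH0
Op 5: best P0=NH0 P1=NH0
Op 6: best P0=NH0 P1=NH2
Op 7: best P0=NH0 P1=NH2
Op 8: best P0=NH0 P1=NH2
Op 9: best P0=NH0 P1=-
Op 10: best P0=NH0 P1=-
Op 11: best P0=NH0 P1=NH0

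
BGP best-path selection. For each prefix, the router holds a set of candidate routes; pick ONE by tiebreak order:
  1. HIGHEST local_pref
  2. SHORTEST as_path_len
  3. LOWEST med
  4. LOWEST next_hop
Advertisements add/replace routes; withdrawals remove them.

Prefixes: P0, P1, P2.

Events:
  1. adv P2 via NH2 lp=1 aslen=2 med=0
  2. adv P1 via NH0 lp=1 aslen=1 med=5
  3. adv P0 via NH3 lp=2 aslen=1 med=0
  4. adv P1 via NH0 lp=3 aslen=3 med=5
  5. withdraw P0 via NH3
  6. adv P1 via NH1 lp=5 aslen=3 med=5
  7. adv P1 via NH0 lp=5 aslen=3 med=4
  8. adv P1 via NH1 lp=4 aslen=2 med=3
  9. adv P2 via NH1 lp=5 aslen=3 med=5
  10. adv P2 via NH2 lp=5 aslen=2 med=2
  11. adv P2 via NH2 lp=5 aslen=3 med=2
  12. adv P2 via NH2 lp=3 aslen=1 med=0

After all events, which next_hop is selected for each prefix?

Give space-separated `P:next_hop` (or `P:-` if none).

Op 1: best P0=- P1=- P2=NH2
Op 2: best P0=- P1=NH0 P2=NH2
Op 3: best P0=NH3 P1=NH0 P2=NH2
Op 4: best P0=NH3 P1=NH0 P2=NH2
Op 5: best P0=- P1=NH0 P2=NH2
Op 6: best P0=- P1=NH1 P2=NH2
Op 7: best P0=- P1=NH0 P2=NH2
Op 8: best P0=- P1=NH0 P2=NH2
Op 9: best P0=- P1=NH0 P2=NH1
Op 10: best P0=- P1=NH0 P2=NH2
Op 11: best P0=- P1=NH0 P2=NH2
Op 12: best P0=- P1=NH0 P2=NH1

Answer: P0:- P1:NH0 P2:NH1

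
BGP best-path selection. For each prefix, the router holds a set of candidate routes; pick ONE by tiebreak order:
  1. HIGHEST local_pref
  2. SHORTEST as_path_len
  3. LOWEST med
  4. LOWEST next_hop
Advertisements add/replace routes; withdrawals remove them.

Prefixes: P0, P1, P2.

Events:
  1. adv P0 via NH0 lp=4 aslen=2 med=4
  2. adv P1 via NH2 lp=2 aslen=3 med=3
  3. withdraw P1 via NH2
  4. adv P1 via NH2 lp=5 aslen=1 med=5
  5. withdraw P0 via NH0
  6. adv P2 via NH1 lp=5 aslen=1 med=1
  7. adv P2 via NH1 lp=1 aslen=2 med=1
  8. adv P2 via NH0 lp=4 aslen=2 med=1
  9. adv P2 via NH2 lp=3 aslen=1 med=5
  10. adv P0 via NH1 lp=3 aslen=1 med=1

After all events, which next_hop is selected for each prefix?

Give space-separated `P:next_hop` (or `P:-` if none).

Op 1: best P0=NH0 P1=- P2=-
Op 2: best P0=NH0 P1=NH2 P2=-
Op 3: best P0=NH0 P1=- P2=-
Op 4: best P0=NH0 P1=NH2 P2=-
Op 5: best P0=- P1=NH2 P2=-
Op 6: best P0=- P1=NH2 P2=NH1
Op 7: best P0=- P1=NH2 P2=NH1
Op 8: best P0=- P1=NH2 P2=NH0
Op 9: best P0=- P1=NH2 P2=NH0
Op 10: best P0=NH1 P1=NH2 P2=NH0

Answer: P0:NH1 P1:NH2 P2:NH0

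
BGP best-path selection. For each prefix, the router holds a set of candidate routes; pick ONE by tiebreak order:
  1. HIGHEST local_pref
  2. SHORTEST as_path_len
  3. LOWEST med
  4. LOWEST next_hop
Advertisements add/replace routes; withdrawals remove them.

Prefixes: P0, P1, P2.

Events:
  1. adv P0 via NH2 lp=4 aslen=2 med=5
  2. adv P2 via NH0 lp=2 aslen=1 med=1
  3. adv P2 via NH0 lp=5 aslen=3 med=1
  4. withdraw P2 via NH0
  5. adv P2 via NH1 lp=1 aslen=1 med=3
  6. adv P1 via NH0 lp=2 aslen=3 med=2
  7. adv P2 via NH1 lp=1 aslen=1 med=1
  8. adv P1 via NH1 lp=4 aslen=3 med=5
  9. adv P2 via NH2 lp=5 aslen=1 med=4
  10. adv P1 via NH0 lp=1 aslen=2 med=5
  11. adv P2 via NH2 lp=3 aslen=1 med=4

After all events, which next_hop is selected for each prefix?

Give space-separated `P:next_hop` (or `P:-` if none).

Op 1: best P0=NH2 P1=- P2=-
Op 2: best P0=NH2 P1=- P2=NH0
Op 3: best P0=NH2 P1=- P2=NH0
Op 4: best P0=NH2 P1=- P2=-
Op 5: best P0=NH2 P1=- P2=NH1
Op 6: best P0=NH2 P1=NH0 P2=NH1
Op 7: best P0=NH2 P1=NH0 P2=NH1
Op 8: best P0=NH2 P1=NH1 P2=NH1
Op 9: best P0=NH2 P1=NH1 P2=NH2
Op 10: best P0=NH2 P1=NH1 P2=NH2
Op 11: best P0=NH2 P1=NH1 P2=NH2

Answer: P0:NH2 P1:NH1 P2:NH2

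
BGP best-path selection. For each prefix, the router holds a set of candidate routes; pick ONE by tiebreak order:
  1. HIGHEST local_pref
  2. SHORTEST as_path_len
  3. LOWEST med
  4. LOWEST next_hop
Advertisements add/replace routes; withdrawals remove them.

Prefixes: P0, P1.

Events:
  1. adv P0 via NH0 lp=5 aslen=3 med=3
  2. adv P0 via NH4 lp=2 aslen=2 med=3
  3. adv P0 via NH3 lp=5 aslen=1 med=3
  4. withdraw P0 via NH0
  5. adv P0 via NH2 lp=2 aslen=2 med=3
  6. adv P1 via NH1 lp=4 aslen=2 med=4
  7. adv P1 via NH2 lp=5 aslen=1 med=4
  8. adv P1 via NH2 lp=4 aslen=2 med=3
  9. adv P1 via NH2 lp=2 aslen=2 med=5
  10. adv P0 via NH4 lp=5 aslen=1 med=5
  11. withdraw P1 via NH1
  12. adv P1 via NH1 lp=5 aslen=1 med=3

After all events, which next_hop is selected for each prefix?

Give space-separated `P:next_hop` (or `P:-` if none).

Op 1: best P0=NH0 P1=-
Op 2: best P0=NH0 P1=-
Op 3: best P0=NH3 P1=-
Op 4: best P0=NH3 P1=-
Op 5: best P0=NH3 P1=-
Op 6: best P0=NH3 P1=NH1
Op 7: best P0=NH3 P1=NH2
Op 8: best P0=NH3 P1=NH2
Op 9: best P0=NH3 P1=NH1
Op 10: best P0=NH3 P1=NH1
Op 11: best P0=NH3 P1=NH2
Op 12: best P0=NH3 P1=NH1

Answer: P0:NH3 P1:NH1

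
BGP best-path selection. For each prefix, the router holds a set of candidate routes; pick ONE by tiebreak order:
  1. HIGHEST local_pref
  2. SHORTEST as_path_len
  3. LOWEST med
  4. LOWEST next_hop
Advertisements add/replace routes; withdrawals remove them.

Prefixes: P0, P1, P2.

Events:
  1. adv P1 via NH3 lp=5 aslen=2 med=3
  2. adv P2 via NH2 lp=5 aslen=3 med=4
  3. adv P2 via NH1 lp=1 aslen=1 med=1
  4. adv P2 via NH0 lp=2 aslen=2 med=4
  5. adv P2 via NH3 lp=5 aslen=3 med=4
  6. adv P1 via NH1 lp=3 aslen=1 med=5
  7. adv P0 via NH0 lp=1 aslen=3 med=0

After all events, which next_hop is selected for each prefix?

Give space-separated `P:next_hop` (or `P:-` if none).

Answer: P0:NH0 P1:NH3 P2:NH2

Derivation:
Op 1: best P0=- P1=NH3 P2=-
Op 2: best P0=- P1=NH3 P2=NH2
Op 3: best P0=- P1=NH3 P2=NH2
Op 4: best P0=- P1=NH3 P2=NH2
Op 5: best P0=- P1=NH3 P2=NH2
Op 6: best P0=- P1=NH3 P2=NH2
Op 7: best P0=NH0 P1=NH3 P2=NH2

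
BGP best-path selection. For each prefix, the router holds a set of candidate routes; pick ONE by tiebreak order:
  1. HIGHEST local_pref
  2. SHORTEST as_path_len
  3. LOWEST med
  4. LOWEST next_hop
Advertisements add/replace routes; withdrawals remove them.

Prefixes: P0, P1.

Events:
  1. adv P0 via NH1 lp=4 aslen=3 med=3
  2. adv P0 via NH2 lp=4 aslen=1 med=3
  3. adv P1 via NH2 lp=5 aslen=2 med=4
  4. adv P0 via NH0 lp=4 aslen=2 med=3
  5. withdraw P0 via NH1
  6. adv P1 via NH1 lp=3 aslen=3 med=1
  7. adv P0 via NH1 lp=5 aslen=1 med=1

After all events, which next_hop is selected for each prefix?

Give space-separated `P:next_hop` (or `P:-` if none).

Op 1: best P0=NH1 P1=-
Op 2: best P0=NH2 P1=-
Op 3: best P0=NH2 P1=NH2
Op 4: best P0=NH2 P1=NH2
Op 5: best P0=NH2 P1=NH2
Op 6: best P0=NH2 P1=NH2
Op 7: best P0=NH1 P1=NH2

Answer: P0:NH1 P1:NH2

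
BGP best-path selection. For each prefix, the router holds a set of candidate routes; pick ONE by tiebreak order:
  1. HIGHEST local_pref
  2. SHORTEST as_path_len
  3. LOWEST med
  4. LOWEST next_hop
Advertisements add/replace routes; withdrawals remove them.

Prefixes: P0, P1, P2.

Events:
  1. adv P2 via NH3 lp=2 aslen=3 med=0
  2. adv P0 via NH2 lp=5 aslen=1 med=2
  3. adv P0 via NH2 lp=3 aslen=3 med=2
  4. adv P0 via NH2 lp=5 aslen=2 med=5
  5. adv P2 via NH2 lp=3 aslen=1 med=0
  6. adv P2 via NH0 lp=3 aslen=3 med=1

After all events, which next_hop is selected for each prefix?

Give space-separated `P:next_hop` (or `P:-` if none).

Op 1: best P0=- P1=- P2=NH3
Op 2: best P0=NH2 P1=- P2=NH3
Op 3: best P0=NH2 P1=- P2=NH3
Op 4: best P0=NH2 P1=- P2=NH3
Op 5: best P0=NH2 P1=- P2=NH2
Op 6: best P0=NH2 P1=- P2=NH2

Answer: P0:NH2 P1:- P2:NH2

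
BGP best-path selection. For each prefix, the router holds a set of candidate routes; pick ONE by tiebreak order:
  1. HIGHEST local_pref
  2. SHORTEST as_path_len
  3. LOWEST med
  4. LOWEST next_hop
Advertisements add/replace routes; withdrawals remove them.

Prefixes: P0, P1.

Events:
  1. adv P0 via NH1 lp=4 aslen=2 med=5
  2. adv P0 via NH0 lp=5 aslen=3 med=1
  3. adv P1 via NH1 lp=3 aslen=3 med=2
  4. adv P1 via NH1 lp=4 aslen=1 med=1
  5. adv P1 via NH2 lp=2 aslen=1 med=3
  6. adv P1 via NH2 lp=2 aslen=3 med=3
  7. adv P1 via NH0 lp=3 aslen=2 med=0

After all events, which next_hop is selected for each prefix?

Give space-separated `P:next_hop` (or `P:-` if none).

Op 1: best P0=NH1 P1=-
Op 2: best P0=NH0 P1=-
Op 3: best P0=NH0 P1=NH1
Op 4: best P0=NH0 P1=NH1
Op 5: best P0=NH0 P1=NH1
Op 6: best P0=NH0 P1=NH1
Op 7: best P0=NH0 P1=NH1

Answer: P0:NH0 P1:NH1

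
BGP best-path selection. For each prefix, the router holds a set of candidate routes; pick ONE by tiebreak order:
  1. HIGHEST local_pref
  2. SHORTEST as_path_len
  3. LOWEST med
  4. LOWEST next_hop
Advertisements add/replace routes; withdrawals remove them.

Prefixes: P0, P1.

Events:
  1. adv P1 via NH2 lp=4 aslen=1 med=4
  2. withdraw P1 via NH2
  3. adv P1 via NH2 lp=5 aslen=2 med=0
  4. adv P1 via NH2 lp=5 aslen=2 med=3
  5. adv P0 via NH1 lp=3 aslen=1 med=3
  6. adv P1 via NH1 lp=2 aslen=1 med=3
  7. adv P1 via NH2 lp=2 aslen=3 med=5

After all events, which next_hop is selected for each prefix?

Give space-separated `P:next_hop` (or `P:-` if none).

Op 1: best P0=- P1=NH2
Op 2: best P0=- P1=-
Op 3: best P0=- P1=NH2
Op 4: best P0=- P1=NH2
Op 5: best P0=NH1 P1=NH2
Op 6: best P0=NH1 P1=NH2
Op 7: best P0=NH1 P1=NH1

Answer: P0:NH1 P1:NH1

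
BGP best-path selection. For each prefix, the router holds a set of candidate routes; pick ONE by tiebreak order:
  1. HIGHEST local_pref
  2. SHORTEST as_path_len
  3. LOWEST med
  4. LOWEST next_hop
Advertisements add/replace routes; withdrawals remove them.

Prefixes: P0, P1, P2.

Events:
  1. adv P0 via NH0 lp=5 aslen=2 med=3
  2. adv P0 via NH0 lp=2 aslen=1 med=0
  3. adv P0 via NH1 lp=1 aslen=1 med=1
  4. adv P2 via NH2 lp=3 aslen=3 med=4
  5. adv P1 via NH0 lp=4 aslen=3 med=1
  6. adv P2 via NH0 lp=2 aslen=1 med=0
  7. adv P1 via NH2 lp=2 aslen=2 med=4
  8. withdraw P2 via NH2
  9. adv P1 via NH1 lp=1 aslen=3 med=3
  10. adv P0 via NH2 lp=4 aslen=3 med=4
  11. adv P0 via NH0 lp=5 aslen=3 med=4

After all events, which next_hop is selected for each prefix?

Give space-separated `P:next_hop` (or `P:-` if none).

Op 1: best P0=NH0 P1=- P2=-
Op 2: best P0=NH0 P1=- P2=-
Op 3: best P0=NH0 P1=- P2=-
Op 4: best P0=NH0 P1=- P2=NH2
Op 5: best P0=NH0 P1=NH0 P2=NH2
Op 6: best P0=NH0 P1=NH0 P2=NH2
Op 7: best P0=NH0 P1=NH0 P2=NH2
Op 8: best P0=NH0 P1=NH0 P2=NH0
Op 9: best P0=NH0 P1=NH0 P2=NH0
Op 10: best P0=NH2 P1=NH0 P2=NH0
Op 11: best P0=NH0 P1=NH0 P2=NH0

Answer: P0:NH0 P1:NH0 P2:NH0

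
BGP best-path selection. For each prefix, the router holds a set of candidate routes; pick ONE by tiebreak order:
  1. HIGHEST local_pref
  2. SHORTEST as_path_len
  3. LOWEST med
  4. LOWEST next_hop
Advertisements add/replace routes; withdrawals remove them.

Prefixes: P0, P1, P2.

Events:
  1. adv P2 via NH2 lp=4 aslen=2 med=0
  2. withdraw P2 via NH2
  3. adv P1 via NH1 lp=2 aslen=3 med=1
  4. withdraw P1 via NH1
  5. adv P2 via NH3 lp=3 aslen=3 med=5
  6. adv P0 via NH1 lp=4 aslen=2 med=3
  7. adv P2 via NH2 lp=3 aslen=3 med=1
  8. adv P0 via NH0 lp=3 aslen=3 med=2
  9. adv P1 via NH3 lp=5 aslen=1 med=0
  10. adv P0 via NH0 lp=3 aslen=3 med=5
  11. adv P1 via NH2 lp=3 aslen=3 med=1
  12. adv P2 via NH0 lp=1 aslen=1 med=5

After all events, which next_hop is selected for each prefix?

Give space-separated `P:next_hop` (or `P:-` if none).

Op 1: best P0=- P1=- P2=NH2
Op 2: best P0=- P1=- P2=-
Op 3: best P0=- P1=NH1 P2=-
Op 4: best P0=- P1=- P2=-
Op 5: best P0=- P1=- P2=NH3
Op 6: best P0=NH1 P1=- P2=NH3
Op 7: best P0=NH1 P1=- P2=NH2
Op 8: best P0=NH1 P1=- P2=NH2
Op 9: best P0=NH1 P1=NH3 P2=NH2
Op 10: best P0=NH1 P1=NH3 P2=NH2
Op 11: best P0=NH1 P1=NH3 P2=NH2
Op 12: best P0=NH1 P1=NH3 P2=NH2

Answer: P0:NH1 P1:NH3 P2:NH2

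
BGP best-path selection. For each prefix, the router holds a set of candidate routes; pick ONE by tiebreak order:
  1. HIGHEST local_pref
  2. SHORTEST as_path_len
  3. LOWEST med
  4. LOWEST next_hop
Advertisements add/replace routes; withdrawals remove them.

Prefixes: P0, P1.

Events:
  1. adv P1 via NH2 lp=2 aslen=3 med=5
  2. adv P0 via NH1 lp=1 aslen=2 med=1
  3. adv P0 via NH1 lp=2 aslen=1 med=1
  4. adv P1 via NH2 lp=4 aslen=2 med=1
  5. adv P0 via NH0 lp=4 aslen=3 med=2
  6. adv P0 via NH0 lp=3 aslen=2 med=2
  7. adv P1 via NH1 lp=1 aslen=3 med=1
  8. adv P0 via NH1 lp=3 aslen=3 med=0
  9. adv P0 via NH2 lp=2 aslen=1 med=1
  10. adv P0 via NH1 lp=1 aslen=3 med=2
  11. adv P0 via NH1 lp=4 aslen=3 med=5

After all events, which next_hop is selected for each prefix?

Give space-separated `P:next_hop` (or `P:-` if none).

Answer: P0:NH1 P1:NH2

Derivation:
Op 1: best P0=- P1=NH2
Op 2: best P0=NH1 P1=NH2
Op 3: best P0=NH1 P1=NH2
Op 4: best P0=NH1 P1=NH2
Op 5: best P0=NH0 P1=NH2
Op 6: best P0=NH0 P1=NH2
Op 7: best P0=NH0 P1=NH2
Op 8: best P0=NH0 P1=NH2
Op 9: best P0=NH0 P1=NH2
Op 10: best P0=NH0 P1=NH2
Op 11: best P0=NH1 P1=NH2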